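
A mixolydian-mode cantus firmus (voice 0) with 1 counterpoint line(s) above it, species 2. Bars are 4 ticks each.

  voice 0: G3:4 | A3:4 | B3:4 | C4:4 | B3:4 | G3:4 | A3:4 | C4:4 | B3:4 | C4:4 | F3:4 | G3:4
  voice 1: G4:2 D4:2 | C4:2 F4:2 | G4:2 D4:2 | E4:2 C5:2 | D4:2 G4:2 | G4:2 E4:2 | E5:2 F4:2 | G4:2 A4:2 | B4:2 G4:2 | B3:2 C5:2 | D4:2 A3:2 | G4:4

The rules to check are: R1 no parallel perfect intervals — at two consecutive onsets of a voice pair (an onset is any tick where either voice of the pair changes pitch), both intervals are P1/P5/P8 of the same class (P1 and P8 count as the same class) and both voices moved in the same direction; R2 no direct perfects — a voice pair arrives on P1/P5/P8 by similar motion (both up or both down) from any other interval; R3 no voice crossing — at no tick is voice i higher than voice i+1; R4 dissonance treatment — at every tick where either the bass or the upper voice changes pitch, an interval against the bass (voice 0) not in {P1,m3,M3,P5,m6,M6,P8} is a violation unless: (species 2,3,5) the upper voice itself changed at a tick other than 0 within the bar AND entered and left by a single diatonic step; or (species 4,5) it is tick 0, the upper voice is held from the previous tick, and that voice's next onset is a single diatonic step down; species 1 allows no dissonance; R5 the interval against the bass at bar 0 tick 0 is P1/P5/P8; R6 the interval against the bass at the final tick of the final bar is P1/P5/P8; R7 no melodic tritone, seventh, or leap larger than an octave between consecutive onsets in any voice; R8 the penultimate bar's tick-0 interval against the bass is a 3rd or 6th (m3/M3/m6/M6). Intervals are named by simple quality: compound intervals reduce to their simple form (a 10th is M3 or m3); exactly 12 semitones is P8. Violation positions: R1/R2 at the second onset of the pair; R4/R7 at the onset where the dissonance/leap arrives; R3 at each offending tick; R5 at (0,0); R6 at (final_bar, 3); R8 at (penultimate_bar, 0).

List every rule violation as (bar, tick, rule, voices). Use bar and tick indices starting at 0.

bar 0: v0=G3 v1=G4 downbeat P8
bar 1: v0=A3 v1=C4 downbeat m3
bar 2: v0=B3 v1=G4 downbeat m6
bar 3: v0=C4 v1=E4 downbeat M3
bar 4: v0=B3 v1=D4 downbeat m3
bar 5: v0=G3 v1=G4 downbeat P8
bar 6: v0=A3 v1=E5 downbeat P5
bar 7: v0=C4 v1=G4 downbeat P5
bar 8: v0=B3 v1=B4 downbeat P8
bar 9: v0=C4 v1=B3 downbeat m2
bar 10: v0=F3 v1=D4 downbeat M6
bar 11: v0=G3 v1=G4 downbeat P8
  -> R7 @ bar 4 tick 0 v(1,): C5->D4 leap 10st
  -> R2 @ bar 6 tick 0 v(0, 1): G3/E4 M6 -> A3/E5 P5 similar
  -> R7 @ bar 6 tick 2 v(1,): E5->F4 leap 11st
  -> R2 @ bar 7 tick 0 v(0, 1): A3/F4 m6 -> C4/G4 P5 similar
  -> R3 @ bar 9 tick 0 v(0, 1): C4 above B3
  -> R4 @ bar 9 tick 0 v(0, 1): C4/B3 m2 untreated
  -> R3 @ bar 9 tick 1 v(0, 1): C4 above B3
  -> R7 @ bar 9 tick 2 v(1,): B3->C5 leap 13st
  -> R7 @ bar 10 tick 0 v(1,): C5->D4 leap 10st
  -> R2 @ bar 11 tick 0 v(0, 1): F3/A3 M3 -> G3/G4 P8 similar
  -> R7 @ bar 11 tick 0 v(1,): A3->G4 leap 10st

(4, 0, R7, (1,))
(6, 0, R2, (0, 1))
(6, 2, R7, (1,))
(7, 0, R2, (0, 1))
(9, 0, R3, (0, 1))
(9, 0, R4, (0, 1))
(9, 1, R3, (0, 1))
(9, 2, R7, (1,))
(10, 0, R7, (1,))
(11, 0, R2, (0, 1))
(11, 0, R7, (1,))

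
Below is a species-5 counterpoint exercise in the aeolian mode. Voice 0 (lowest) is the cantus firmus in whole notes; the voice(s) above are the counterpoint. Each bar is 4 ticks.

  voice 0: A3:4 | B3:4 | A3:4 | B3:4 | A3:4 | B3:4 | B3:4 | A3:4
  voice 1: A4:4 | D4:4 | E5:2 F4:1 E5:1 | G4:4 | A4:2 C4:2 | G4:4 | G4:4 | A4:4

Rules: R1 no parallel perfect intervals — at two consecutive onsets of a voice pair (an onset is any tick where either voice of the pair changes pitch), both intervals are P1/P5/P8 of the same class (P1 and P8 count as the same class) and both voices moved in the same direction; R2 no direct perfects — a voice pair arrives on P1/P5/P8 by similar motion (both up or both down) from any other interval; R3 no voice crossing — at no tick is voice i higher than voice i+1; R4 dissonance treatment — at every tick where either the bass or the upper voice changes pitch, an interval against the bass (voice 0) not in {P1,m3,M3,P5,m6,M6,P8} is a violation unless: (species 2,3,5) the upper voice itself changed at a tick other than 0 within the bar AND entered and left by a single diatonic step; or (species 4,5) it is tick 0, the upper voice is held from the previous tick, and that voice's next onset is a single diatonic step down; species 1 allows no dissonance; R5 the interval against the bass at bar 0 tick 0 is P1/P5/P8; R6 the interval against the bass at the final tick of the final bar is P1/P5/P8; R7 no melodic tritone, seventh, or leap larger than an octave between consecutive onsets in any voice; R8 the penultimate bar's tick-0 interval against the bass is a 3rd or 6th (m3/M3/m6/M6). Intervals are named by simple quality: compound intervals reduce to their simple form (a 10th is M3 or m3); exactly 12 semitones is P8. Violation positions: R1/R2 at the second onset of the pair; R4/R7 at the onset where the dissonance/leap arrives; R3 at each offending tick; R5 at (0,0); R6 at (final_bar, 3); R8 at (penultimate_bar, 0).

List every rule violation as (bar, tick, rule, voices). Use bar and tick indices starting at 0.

bar 0: v0=A3 v1=A4 downbeat P8
bar 1: v0=B3 v1=D4 downbeat m3
bar 2: v0=A3 v1=E5 downbeat P5
bar 3: v0=B3 v1=G4 downbeat m6
bar 4: v0=A3 v1=A4 downbeat P8
bar 5: v0=B3 v1=G4 downbeat m6
bar 6: v0=B3 v1=G4 downbeat m6
bar 7: v0=A3 v1=A4 downbeat P8
  -> R7 @ bar 2 tick 0 v(1,): D4->E5 leap 14st
  -> R7 @ bar 2 tick 2 v(1,): E5->F4 leap 11st
  -> R7 @ bar 2 tick 3 v(1,): F4->E5 leap 11st

(2, 0, R7, (1,))
(2, 2, R7, (1,))
(2, 3, R7, (1,))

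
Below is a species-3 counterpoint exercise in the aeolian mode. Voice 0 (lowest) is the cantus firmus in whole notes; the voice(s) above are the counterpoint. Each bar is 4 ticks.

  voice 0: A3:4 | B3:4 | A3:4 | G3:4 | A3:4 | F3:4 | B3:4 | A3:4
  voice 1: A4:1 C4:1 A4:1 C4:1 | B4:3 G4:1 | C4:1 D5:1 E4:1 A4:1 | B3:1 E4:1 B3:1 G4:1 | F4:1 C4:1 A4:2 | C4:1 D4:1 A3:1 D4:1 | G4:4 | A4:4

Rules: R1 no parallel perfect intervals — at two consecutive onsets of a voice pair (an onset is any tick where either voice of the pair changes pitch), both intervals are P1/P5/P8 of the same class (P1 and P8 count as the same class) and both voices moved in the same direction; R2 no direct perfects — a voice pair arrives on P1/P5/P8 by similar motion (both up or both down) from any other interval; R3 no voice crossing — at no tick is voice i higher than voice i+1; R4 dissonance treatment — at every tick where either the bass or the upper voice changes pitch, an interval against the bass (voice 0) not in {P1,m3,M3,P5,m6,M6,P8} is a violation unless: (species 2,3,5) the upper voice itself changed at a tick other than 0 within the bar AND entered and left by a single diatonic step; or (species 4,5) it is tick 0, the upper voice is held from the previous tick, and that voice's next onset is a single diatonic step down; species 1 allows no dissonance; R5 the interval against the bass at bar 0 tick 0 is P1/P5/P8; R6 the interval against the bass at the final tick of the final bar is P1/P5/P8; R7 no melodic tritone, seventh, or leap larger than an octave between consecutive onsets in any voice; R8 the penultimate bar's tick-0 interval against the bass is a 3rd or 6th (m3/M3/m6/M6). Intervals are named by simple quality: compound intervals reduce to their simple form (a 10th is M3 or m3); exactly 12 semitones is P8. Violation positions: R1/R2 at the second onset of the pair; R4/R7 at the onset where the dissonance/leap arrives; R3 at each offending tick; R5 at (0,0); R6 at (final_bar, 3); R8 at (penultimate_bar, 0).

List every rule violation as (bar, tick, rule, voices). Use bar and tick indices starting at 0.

bar 0: v0=A3 v1=A4 downbeat P8
bar 1: v0=B3 v1=B4 downbeat P8
bar 2: v0=A3 v1=C4 downbeat m3
bar 3: v0=G3 v1=B3 downbeat M3
bar 4: v0=A3 v1=F4 downbeat m6
bar 5: v0=F3 v1=C4 downbeat P5
bar 6: v0=B3 v1=G4 downbeat m6
bar 7: v0=A3 v1=A4 downbeat P8
  -> R2 @ bar 1 tick 0 v(0, 1): A3/C4 m3 -> B3/B4 P8 similar
  -> R7 @ bar 1 tick 0 v(1,): C4->B4 leap 11st
  -> R4 @ bar 2 tick 1 v(0, 1): A3/D5 P4 untreated
  -> R7 @ bar 2 tick 1 v(1,): C4->D5 leap 14st
  -> R7 @ bar 2 tick 2 v(1,): D5->E4 leap 10st
  -> R7 @ bar 3 tick 0 v(1,): A4->B3 leap 10st
  -> R2 @ bar 5 tick 0 v(0, 1): A3/A4 P8 -> F3/C4 P5 similar
  -> R7 @ bar 6 tick 0 v(0,): F3->B3 leap 6st

(1, 0, R2, (0, 1))
(1, 0, R7, (1,))
(2, 1, R4, (0, 1))
(2, 1, R7, (1,))
(2, 2, R7, (1,))
(3, 0, R7, (1,))
(5, 0, R2, (0, 1))
(6, 0, R7, (0,))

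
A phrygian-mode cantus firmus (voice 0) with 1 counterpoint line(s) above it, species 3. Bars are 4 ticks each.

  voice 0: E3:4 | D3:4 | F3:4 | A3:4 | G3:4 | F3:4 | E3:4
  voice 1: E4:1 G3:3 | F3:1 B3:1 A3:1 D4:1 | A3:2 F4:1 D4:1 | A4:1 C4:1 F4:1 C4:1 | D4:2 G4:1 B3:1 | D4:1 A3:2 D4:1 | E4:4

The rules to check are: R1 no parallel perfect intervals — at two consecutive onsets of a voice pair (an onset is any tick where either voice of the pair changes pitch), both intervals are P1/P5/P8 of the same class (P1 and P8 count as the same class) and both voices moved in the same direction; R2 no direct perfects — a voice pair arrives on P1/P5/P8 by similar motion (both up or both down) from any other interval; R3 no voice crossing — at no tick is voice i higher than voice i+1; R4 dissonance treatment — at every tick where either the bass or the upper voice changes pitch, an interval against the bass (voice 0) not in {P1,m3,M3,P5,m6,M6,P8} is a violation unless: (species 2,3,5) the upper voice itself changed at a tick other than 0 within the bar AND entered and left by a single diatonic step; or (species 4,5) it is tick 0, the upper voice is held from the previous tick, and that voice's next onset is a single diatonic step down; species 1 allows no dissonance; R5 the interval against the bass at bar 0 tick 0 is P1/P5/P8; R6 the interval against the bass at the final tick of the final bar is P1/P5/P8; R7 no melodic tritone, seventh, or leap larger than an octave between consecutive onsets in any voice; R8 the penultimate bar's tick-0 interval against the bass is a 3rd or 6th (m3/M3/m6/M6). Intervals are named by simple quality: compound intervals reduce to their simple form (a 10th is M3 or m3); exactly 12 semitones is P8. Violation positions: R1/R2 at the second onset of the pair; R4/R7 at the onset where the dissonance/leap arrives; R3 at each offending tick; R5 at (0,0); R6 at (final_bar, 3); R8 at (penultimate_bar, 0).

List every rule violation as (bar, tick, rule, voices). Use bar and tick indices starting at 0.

(1, 1, R7, (1,))
(3, 0, R2, (0, 1))

bar 0: v0=E3 v1=E4 downbeat P8
bar 1: v0=D3 v1=F3 downbeat m3
bar 2: v0=F3 v1=A3 downbeat M3
bar 3: v0=A3 v1=A4 downbeat P8
bar 4: v0=G3 v1=D4 downbeat P5
bar 5: v0=F3 v1=D4 downbeat M6
bar 6: v0=E3 v1=E4 downbeat P8
  -> R7 @ bar 1 tick 1 v(1,): F3->B3 leap 6st
  -> R2 @ bar 3 tick 0 v(0, 1): F3/D4 M6 -> A3/A4 P8 similar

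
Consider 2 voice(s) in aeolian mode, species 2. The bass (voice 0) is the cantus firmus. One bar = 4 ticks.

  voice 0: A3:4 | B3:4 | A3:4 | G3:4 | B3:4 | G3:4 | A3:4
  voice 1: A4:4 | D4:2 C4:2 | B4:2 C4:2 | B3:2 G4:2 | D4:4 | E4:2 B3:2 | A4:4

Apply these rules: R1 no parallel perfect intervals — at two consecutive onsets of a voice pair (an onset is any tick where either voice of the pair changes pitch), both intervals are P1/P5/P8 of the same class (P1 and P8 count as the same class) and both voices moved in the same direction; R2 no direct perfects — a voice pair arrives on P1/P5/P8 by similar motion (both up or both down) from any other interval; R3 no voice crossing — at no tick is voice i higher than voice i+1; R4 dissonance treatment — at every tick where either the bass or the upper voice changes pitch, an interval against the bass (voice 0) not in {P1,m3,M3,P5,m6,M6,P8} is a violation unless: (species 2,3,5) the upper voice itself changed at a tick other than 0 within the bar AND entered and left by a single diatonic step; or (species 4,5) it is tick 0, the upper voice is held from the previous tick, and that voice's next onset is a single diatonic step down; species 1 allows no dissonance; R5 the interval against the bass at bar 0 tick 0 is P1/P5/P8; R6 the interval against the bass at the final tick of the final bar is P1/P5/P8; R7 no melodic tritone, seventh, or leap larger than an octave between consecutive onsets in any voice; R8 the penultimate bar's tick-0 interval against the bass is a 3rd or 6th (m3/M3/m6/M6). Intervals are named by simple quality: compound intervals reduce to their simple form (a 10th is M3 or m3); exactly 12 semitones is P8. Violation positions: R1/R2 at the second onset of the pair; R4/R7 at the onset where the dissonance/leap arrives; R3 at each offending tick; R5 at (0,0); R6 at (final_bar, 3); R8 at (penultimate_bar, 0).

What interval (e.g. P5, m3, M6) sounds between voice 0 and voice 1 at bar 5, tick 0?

voice 0=G3 voice 1=E4 -> M6

M6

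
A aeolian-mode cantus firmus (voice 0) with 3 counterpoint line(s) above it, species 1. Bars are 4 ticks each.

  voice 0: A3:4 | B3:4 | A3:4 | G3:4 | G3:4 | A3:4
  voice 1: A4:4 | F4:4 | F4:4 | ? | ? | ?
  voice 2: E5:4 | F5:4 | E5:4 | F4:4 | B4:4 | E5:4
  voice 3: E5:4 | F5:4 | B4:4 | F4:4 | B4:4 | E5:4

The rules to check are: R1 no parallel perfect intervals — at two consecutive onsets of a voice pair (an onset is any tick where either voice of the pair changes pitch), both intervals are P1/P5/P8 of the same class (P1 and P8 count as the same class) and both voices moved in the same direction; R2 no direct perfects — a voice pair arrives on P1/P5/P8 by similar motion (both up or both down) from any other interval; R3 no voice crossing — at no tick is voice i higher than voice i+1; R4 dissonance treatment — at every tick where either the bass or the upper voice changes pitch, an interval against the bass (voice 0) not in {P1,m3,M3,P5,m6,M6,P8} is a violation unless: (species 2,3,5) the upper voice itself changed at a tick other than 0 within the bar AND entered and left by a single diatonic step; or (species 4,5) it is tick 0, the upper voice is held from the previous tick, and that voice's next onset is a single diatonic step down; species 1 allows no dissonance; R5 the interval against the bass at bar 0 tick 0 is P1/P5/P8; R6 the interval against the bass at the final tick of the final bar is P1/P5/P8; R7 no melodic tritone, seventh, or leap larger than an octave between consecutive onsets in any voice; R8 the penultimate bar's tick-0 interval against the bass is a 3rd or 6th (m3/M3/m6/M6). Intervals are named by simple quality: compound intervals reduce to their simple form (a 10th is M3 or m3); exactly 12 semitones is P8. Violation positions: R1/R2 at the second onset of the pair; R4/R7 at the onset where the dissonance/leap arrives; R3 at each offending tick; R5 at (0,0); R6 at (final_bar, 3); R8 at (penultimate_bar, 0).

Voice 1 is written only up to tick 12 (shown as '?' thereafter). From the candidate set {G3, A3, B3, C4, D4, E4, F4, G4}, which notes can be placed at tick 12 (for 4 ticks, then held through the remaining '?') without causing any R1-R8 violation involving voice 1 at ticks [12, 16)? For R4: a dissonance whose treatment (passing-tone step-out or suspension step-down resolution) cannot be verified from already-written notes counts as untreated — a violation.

G3: violates R2,R7
A3: violates R4
B3: violates R7
C4: violates R4
D4: violates R2
E4: legal
F4: violates R4
G4: violates R3

{E4}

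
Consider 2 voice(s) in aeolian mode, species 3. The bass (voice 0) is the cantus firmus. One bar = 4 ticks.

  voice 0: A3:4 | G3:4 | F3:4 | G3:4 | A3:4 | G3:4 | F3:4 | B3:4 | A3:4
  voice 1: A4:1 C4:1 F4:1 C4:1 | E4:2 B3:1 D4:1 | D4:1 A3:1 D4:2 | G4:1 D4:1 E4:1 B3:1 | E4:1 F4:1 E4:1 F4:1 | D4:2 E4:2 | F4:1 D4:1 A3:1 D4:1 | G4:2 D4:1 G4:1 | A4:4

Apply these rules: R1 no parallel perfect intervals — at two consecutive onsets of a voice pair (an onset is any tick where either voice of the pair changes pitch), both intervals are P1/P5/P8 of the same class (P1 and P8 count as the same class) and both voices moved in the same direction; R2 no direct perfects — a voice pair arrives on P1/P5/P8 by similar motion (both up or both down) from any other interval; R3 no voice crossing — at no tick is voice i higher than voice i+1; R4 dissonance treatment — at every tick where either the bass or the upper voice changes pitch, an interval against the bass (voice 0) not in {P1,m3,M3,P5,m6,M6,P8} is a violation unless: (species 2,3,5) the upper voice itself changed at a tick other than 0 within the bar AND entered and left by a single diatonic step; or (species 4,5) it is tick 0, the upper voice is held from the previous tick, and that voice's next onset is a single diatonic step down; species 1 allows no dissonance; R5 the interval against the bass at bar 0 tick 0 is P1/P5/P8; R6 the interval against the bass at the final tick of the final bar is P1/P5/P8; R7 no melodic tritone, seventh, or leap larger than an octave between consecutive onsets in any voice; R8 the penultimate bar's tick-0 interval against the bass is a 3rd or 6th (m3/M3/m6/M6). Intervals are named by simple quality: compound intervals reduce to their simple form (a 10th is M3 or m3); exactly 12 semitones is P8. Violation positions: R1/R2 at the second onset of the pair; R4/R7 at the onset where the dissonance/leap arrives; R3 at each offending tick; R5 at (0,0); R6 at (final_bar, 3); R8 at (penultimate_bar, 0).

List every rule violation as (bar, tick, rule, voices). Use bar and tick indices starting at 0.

bar 0: v0=A3 v1=A4 downbeat P8
bar 1: v0=G3 v1=E4 downbeat M6
bar 2: v0=F3 v1=D4 downbeat M6
bar 3: v0=G3 v1=G4 downbeat P8
bar 4: v0=A3 v1=E4 downbeat P5
bar 5: v0=G3 v1=D4 downbeat P5
bar 6: v0=F3 v1=F4 downbeat P8
bar 7: v0=B3 v1=G4 downbeat m6
bar 8: v0=A3 v1=A4 downbeat P8
  -> R2 @ bar 3 tick 0 v(0, 1): F3/D4 M6 -> G3/G4 P8 similar
  -> R2 @ bar 4 tick 0 v(0, 1): G3/B3 M3 -> A3/E4 P5 similar
  -> R2 @ bar 5 tick 0 v(0, 1): A3/F4 m6 -> G3/D4 P5 similar
  -> R7 @ bar 7 tick 0 v(0,): F3->B3 leap 6st

(3, 0, R2, (0, 1))
(4, 0, R2, (0, 1))
(5, 0, R2, (0, 1))
(7, 0, R7, (0,))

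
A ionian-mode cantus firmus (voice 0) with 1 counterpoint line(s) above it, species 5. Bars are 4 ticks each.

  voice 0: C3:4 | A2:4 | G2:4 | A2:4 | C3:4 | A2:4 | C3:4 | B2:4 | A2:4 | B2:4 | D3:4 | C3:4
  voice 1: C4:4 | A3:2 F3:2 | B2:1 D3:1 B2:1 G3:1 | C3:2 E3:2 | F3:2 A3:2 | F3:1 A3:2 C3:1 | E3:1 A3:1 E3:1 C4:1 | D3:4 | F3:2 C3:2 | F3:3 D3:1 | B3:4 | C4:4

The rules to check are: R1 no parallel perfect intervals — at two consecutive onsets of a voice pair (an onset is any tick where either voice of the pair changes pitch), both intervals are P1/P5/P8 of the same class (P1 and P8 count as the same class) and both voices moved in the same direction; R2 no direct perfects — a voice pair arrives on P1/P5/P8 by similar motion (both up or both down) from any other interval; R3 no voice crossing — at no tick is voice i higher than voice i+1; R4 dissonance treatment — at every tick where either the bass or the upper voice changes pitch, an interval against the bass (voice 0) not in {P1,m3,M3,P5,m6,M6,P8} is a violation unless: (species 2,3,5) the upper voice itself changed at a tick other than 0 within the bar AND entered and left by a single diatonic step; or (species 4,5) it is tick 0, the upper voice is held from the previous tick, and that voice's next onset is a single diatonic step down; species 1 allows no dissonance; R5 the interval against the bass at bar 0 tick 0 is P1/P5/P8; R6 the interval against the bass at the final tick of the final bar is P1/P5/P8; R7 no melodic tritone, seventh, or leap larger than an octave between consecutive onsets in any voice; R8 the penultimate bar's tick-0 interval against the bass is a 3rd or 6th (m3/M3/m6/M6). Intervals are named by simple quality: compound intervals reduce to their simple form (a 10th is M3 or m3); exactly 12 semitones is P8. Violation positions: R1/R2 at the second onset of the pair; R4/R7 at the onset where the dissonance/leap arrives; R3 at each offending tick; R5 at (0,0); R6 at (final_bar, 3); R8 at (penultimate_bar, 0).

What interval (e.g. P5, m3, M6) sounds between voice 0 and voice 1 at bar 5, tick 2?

voice 0=A2 voice 1=A3 -> P8

P8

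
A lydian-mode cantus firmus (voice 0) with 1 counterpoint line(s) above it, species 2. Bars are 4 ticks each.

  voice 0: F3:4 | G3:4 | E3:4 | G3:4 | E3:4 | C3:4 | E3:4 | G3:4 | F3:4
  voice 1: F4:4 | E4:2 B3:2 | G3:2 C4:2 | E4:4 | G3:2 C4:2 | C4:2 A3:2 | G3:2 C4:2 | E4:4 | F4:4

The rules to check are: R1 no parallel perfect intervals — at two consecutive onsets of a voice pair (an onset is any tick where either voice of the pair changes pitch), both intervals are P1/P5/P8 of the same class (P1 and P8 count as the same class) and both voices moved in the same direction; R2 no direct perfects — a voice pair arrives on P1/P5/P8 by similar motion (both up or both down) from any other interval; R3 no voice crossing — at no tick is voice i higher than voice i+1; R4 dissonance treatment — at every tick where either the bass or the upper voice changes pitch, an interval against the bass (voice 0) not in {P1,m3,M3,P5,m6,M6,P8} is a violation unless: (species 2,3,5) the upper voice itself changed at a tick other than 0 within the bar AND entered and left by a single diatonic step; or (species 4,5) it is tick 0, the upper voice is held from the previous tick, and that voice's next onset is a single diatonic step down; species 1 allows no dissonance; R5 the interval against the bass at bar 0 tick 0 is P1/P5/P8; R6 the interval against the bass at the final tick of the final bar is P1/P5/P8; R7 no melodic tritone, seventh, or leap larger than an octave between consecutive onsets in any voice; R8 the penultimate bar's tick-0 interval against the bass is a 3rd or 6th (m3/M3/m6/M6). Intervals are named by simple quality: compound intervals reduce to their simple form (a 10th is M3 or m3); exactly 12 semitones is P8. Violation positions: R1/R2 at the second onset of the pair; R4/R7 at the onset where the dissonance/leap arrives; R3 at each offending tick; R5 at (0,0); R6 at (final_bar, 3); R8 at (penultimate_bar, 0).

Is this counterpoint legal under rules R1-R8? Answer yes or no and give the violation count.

bar 0: v0=F3 v1=F4 (P8)
bar 1: v0=G3 v1=E4 (M6)
bar 2: v0=E3 v1=G3 (m3)
bar 3: v0=G3 v1=E4 (M6)
bar 4: v0=E3 v1=G3 (m3)
bar 5: v0=C3 v1=C4 (P8)
bar 6: v0=E3 v1=G3 (m3)
bar 7: v0=G3 v1=E4 (M6)
bar 8: v0=F3 v1=F4 (P8)

Yes (0 violations)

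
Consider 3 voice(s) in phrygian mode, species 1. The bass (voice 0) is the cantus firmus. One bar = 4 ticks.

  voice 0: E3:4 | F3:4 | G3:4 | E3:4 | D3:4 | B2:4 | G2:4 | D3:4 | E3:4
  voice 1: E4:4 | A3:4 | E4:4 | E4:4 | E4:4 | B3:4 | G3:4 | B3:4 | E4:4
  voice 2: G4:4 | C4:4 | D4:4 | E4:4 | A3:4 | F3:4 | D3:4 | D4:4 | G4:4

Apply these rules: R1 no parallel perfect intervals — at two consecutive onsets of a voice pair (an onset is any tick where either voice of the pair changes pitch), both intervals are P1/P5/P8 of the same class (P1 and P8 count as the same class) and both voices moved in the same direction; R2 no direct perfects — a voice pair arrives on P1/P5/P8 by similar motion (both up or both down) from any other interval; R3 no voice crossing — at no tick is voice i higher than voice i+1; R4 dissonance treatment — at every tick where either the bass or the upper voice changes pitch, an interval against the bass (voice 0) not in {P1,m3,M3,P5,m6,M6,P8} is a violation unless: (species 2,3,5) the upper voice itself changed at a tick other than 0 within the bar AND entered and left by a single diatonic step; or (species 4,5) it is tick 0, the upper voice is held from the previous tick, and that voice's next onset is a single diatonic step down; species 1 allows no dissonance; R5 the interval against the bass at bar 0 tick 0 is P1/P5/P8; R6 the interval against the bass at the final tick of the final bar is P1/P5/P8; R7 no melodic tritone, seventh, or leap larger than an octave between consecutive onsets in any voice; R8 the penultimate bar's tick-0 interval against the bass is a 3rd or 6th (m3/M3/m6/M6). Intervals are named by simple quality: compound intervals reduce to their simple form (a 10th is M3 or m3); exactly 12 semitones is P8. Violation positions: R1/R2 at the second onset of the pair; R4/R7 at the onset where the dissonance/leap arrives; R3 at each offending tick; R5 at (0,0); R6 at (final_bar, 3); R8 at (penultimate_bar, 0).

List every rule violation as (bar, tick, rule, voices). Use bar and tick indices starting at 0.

bar 0: v0=E3 v1=E4 v2=G4 downbeat m3
bar 1: v0=F3 v1=A3 v2=C4 downbeat P5
bar 2: v0=G3 v1=E4 v2=D4 downbeat P5
bar 3: v0=E3 v1=E4 v2=E4 downbeat P8
bar 4: v0=D3 v1=E4 v2=A3 downbeat P5
bar 5: v0=B2 v1=B3 v2=F3 downbeat TT
bar 6: v0=G2 v1=G3 v2=D3 downbeat P5
bar 7: v0=D3 v1=B3 v2=D4 downbeat P8
bar 8: v0=E3 v1=E4 v2=G4 downbeat m3
  -> R5 @ bar 0 tick 0 v(0, 2): opens on m3
  -> R1 @ bar 2 tick 0 v(0, 2): F3/C4 P5 -> G3/D4 P5 similar
  -> R3 @ bar 2 tick 0 v(1, 2): E4 above D4
  -> R3 @ bar 2 tick 1 v(1, 2): E4 above D4
  -> R3 @ bar 2 tick 2 v(1, 2): E4 above D4
  -> R3 @ bar 2 tick 3 v(1, 2): E4 above D4
  -> R2 @ bar 4 tick 0 v(0, 2): E3/E4 P8 -> D3/A3 P5 similar
  -> R3 @ bar 4 tick 0 v(1, 2): E4 above A3
  -> R4 @ bar 4 tick 0 v(0, 1): D3/E4 M2 untreated
  -> R3 @ bar 4 tick 1 v(1, 2): E4 above A3
  -> R3 @ bar 4 tick 2 v(1, 2): E4 above A3
  -> R3 @ bar 4 tick 3 v(1, 2): E4 above A3
  -> R2 @ bar 5 tick 0 v(0, 1): D3/E4 M2 -> B2/B3 P8 similar
  -> R3 @ bar 5 tick 0 v(1, 2): B3 above F3
  -> R4 @ bar 5 tick 0 v(0, 2): B2/F3 TT untreated
  -> R3 @ bar 5 tick 1 v(1, 2): B3 above F3
  -> R3 @ bar 5 tick 2 v(1, 2): B3 above F3
  -> R3 @ bar 5 tick 3 v(1, 2): B3 above F3
  -> R1 @ bar 6 tick 0 v(0, 1): B2/B3 P8 -> G2/G3 P8 similar
  -> R2 @ bar 6 tick 0 v(0, 2): B2/F3 TT -> G2/D3 P5 similar
  -> R3 @ bar 6 tick 0 v(1, 2): G3 above D3
  -> R3 @ bar 6 tick 1 v(1, 2): G3 above D3
  -> R3 @ bar 6 tick 2 v(1, 2): G3 above D3
  -> R3 @ bar 6 tick 3 v(1, 2): G3 above D3
  -> R2 @ bar 7 tick 0 v(0, 2): G2/D3 P5 -> D3/D4 P8 similar
  -> R8 @ bar 7 tick 0 v(0, 2): penult P8 not 3rd/6th
  -> R2 @ bar 8 tick 0 v(0, 1): D3/B3 M6 -> E3/E4 P8 similar
  -> R6 @ bar 8 tick 3 v(0, 2): closes on m3

(0, 0, R5, (0, 2))
(2, 0, R1, (0, 2))
(2, 0, R3, (1, 2))
(2, 1, R3, (1, 2))
(2, 2, R3, (1, 2))
(2, 3, R3, (1, 2))
(4, 0, R2, (0, 2))
(4, 0, R3, (1, 2))
(4, 0, R4, (0, 1))
(4, 1, R3, (1, 2))
(4, 2, R3, (1, 2))
(4, 3, R3, (1, 2))
(5, 0, R2, (0, 1))
(5, 0, R3, (1, 2))
(5, 0, R4, (0, 2))
(5, 1, R3, (1, 2))
(5, 2, R3, (1, 2))
(5, 3, R3, (1, 2))
(6, 0, R1, (0, 1))
(6, 0, R2, (0, 2))
(6, 0, R3, (1, 2))
(6, 1, R3, (1, 2))
(6, 2, R3, (1, 2))
(6, 3, R3, (1, 2))
(7, 0, R2, (0, 2))
(7, 0, R8, (0, 2))
(8, 0, R2, (0, 1))
(8, 3, R6, (0, 2))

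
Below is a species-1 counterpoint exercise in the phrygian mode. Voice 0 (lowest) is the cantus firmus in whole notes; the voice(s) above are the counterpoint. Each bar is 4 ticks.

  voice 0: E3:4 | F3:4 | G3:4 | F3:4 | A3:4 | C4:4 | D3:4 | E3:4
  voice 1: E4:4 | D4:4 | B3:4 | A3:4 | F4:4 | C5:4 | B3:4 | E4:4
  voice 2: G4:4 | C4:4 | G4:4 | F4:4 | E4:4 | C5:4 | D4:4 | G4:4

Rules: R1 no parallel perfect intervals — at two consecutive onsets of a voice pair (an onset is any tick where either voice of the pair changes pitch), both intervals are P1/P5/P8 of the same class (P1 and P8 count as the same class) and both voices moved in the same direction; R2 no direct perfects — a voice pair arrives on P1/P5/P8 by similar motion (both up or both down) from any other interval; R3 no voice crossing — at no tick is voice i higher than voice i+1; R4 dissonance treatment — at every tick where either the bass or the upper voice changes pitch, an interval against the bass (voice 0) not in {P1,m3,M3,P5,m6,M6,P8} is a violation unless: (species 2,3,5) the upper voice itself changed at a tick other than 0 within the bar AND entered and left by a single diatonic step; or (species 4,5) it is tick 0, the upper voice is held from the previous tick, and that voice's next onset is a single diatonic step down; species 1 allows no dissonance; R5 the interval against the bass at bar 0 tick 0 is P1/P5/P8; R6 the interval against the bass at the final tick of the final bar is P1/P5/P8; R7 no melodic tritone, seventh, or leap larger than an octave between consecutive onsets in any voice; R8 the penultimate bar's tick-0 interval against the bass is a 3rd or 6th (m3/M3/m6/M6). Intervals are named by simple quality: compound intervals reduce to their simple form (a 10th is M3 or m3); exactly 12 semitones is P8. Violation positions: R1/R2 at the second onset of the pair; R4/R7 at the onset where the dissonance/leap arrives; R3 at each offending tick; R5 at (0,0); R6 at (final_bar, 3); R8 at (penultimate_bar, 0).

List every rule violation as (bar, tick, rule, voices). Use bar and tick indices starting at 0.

(0, 0, R5, (0, 2))
(1, 0, R3, (1, 2))
(1, 1, R3, (1, 2))
(1, 2, R3, (1, 2))
(1, 3, R3, (1, 2))
(2, 0, R2, (0, 2))
(3, 0, R1, (0, 2))
(4, 0, R3, (1, 2))
(4, 1, R3, (1, 2))
(4, 2, R3, (1, 2))
(4, 3, R3, (1, 2))
(5, 0, R2, (0, 1))
(5, 0, R2, (0, 2))
(5, 0, R2, (1, 2))
(6, 0, R1, (0, 2))
(6, 0, R7, (0,))
(6, 0, R7, (1,))
(6, 0, R7, (2,))
(6, 0, R8, (0, 2))
(7, 0, R2, (0, 1))
(7, 3, R6, (0, 2))

bar 0: v0=E3 v1=E4 v2=G4 downbeat m3
bar 1: v0=F3 v1=D4 v2=C4 downbeat P5
bar 2: v0=G3 v1=B3 v2=G4 downbeat P8
bar 3: v0=F3 v1=A3 v2=F4 downbeat P8
bar 4: v0=A3 v1=F4 v2=E4 downbeat P5
bar 5: v0=C4 v1=C5 v2=C5 downbeat P8
bar 6: v0=D3 v1=B3 v2=D4 downbeat P8
bar 7: v0=E3 v1=E4 v2=G4 downbeat m3
  -> R5 @ bar 0 tick 0 v(0, 2): opens on m3
  -> R3 @ bar 1 tick 0 v(1, 2): D4 above C4
  -> R3 @ bar 1 tick 1 v(1, 2): D4 above C4
  -> R3 @ bar 1 tick 2 v(1, 2): D4 above C4
  -> R3 @ bar 1 tick 3 v(1, 2): D4 above C4
  -> R2 @ bar 2 tick 0 v(0, 2): F3/C4 P5 -> G3/G4 P8 similar
  -> R1 @ bar 3 tick 0 v(0, 2): G3/G4 P8 -> F3/F4 P8 similar
  -> R3 @ bar 4 tick 0 v(1, 2): F4 above E4
  -> R3 @ bar 4 tick 1 v(1, 2): F4 above E4
  -> R3 @ bar 4 tick 2 v(1, 2): F4 above E4
  -> R3 @ bar 4 tick 3 v(1, 2): F4 above E4
  -> R2 @ bar 5 tick 0 v(0, 1): A3/F4 m6 -> C4/C5 P8 similar
  -> R2 @ bar 5 tick 0 v(0, 2): A3/E4 P5 -> C4/C5 P8 similar
  -> R2 @ bar 5 tick 0 v(1, 2): F4/E4 m2 -> C5/C5 P1 similar
  -> R1 @ bar 6 tick 0 v(0, 2): C4/C5 P8 -> D3/D4 P8 similar
  -> R7 @ bar 6 tick 0 v(0,): C4->D3 leap 10st
  -> R7 @ bar 6 tick 0 v(1,): C5->B3 leap 13st
  -> R7 @ bar 6 tick 0 v(2,): C5->D4 leap 10st
  -> R8 @ bar 6 tick 0 v(0, 2): penult P8 not 3rd/6th
  -> R2 @ bar 7 tick 0 v(0, 1): D3/B3 M6 -> E3/E4 P8 similar
  -> R6 @ bar 7 tick 3 v(0, 2): closes on m3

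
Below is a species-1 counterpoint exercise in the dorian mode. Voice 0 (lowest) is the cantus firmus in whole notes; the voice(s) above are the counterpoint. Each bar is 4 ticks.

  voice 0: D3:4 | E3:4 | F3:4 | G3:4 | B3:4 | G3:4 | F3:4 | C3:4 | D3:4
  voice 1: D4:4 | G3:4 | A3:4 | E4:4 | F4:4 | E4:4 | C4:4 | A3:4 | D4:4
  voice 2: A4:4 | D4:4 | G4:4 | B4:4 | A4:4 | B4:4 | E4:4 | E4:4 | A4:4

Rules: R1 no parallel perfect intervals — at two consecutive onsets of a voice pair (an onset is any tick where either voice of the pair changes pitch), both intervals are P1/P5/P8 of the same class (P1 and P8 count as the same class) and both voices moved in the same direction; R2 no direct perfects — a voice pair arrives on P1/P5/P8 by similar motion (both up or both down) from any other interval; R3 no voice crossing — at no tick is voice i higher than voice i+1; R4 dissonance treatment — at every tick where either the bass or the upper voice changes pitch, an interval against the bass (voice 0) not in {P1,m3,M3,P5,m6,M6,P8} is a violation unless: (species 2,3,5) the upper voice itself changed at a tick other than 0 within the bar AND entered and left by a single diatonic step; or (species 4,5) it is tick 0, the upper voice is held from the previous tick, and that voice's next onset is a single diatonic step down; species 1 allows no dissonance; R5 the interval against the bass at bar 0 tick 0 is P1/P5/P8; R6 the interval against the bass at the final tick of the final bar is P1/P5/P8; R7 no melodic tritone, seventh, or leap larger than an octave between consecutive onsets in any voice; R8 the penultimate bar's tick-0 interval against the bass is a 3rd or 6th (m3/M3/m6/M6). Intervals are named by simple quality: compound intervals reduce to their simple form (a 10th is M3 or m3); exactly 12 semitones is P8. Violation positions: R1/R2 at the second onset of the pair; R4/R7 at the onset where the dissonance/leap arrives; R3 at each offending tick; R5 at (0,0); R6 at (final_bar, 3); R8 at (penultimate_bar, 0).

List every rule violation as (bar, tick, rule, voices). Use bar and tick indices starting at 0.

(1, 0, R1, (1, 2))
(1, 0, R4, (0, 2))
(2, 0, R4, (0, 2))
(3, 0, R2, (1, 2))
(4, 0, R4, (0, 1))
(4, 0, R4, (0, 2))
(6, 0, R2, (0, 1))
(6, 0, R4, (0, 2))
(8, 0, R1, (1, 2))
(8, 0, R2, (0, 1))
(8, 0, R2, (0, 2))

bar 0: v0=D3 v1=D4 v2=A4 downbeat P5
bar 1: v0=E3 v1=G3 v2=D4 downbeat m7
bar 2: v0=F3 v1=A3 v2=G4 downbeat M2
bar 3: v0=G3 v1=E4 v2=B4 downbeat M3
bar 4: v0=B3 v1=F4 v2=A4 downbeat m7
bar 5: v0=G3 v1=E4 v2=B4 downbeat M3
bar 6: v0=F3 v1=C4 v2=E4 downbeat M7
bar 7: v0=C3 v1=A3 v2=E4 downbeat M3
bar 8: v0=D3 v1=D4 v2=A4 downbeat P5
  -> R1 @ bar 1 tick 0 v(1, 2): D4/A4 P5 -> G3/D4 P5 similar
  -> R4 @ bar 1 tick 0 v(0, 2): E3/D4 m7 untreated
  -> R4 @ bar 2 tick 0 v(0, 2): F3/G4 M2 untreated
  -> R2 @ bar 3 tick 0 v(1, 2): A3/G4 m7 -> E4/B4 P5 similar
  -> R4 @ bar 4 tick 0 v(0, 1): B3/F4 TT untreated
  -> R4 @ bar 4 tick 0 v(0, 2): B3/A4 m7 untreated
  -> R2 @ bar 6 tick 0 v(0, 1): G3/E4 M6 -> F3/C4 P5 similar
  -> R4 @ bar 6 tick 0 v(0, 2): F3/E4 M7 untreated
  -> R1 @ bar 8 tick 0 v(1, 2): A3/E4 P5 -> D4/A4 P5 similar
  -> R2 @ bar 8 tick 0 v(0, 1): C3/A3 M6 -> D3/D4 P8 similar
  -> R2 @ bar 8 tick 0 v(0, 2): C3/E4 M3 -> D3/A4 P5 similar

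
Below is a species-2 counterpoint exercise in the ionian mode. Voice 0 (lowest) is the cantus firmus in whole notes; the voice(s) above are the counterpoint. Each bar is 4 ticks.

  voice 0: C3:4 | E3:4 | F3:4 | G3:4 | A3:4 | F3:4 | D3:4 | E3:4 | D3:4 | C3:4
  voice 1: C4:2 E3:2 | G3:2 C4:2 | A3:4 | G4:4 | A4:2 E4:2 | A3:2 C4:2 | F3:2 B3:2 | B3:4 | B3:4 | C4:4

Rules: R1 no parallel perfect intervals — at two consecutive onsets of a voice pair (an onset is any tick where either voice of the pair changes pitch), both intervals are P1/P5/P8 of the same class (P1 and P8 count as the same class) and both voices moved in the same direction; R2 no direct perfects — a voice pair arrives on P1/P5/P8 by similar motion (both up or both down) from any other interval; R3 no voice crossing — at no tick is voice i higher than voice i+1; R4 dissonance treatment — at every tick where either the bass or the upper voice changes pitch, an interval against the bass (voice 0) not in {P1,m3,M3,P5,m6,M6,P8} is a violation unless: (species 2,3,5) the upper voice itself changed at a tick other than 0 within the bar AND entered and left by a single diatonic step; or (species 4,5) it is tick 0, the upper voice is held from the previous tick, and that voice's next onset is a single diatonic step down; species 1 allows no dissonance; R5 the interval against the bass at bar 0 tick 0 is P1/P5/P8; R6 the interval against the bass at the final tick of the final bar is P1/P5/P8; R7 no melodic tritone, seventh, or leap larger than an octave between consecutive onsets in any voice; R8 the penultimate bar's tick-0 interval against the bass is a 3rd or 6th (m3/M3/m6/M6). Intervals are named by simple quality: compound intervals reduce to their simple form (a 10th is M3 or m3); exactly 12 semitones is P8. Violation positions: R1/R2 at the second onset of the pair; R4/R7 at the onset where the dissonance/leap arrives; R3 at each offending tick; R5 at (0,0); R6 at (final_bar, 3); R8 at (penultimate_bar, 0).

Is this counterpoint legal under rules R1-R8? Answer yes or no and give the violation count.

bar 0: v0=C3 v1=C4 (P8)
bar 1: v0=E3 v1=G3 (m3)
bar 2: v0=F3 v1=A3 (M3)
bar 3: v0=G3 v1=G4 (P8)
bar 4: v0=A3 v1=A4 (P8)
bar 5: v0=F3 v1=A3 (M3)
bar 6: v0=D3 v1=F3 (m3)
bar 7: v0=E3 v1=B3 (P5)
bar 8: v0=D3 v1=B3 (M6)
bar 9: v0=C3 v1=C4 (P8)
  R2 @ bar3.0: F3/A3 M3 -> G3/G4 P8 similar
  R7 @ bar3.0: A3->G4 leap 10st
  R1 @ bar4.0: G3/G4 P8 -> A3/A4 P8 similar
  R7 @ bar6.2: F3->B3 leap 6st

No (4 violations)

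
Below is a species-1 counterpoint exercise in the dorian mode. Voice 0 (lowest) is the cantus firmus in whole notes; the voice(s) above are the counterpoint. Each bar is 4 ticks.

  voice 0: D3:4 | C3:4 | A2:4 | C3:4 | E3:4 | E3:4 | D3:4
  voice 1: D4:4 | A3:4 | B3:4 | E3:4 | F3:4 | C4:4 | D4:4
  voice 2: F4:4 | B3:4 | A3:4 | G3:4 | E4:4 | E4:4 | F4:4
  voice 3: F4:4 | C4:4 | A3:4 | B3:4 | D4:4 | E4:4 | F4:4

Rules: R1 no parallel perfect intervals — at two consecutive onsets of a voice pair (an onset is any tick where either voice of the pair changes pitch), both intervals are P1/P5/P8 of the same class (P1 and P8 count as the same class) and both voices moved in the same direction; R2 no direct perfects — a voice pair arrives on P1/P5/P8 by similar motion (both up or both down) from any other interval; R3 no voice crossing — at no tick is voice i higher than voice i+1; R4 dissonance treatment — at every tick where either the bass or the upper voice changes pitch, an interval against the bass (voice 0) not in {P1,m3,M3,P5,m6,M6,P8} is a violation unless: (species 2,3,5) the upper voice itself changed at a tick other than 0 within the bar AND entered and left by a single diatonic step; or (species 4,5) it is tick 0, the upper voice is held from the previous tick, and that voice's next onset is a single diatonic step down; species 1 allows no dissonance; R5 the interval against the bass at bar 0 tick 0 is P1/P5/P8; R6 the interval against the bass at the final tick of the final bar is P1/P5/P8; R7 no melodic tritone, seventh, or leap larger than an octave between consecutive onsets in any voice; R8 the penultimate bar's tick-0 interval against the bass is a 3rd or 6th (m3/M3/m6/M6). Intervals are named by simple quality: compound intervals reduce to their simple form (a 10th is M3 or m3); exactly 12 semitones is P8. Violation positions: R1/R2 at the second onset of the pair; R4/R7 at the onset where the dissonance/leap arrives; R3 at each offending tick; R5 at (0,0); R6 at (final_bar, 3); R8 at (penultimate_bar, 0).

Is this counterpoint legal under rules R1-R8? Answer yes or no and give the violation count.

No (26 violations)

bar 0: v0=D3 v1=D4 v2=F4 v3=F4 (m3)
bar 1: v0=C3 v1=A3 v2=B3 v3=C4 (P8)
bar 2: v0=A2 v1=B3 v2=A3 v3=A3 (P8)
bar 3: v0=C3 v1=E3 v2=G3 v3=B3 (M7)
bar 4: v0=E3 v1=F3 v2=E4 v3=D4 (m7)
bar 5: v0=E3 v1=C4 v2=E4 v3=E4 (P8)
bar 6: v0=D3 v1=D4 v2=F4 v3=F4 (m3)
  R5 @ bar0.0: opens on m3
  R5 @ bar0.0: opens on m3
  R2 @ bar1.0: D3/F4 m3 -> C3/C4 P8 similar
  R4 @ bar1.0: C3/B3 M7 untreated
  R7 @ bar1.0: F4->B3 leap 6st
  R1 @ bar2.0: C3/C4 P8 -> A2/A3 P8 similar
  R2 @ bar2.0: C3/B3 M7 -> A2/A3 P8 similar
  R2 @ bar2.0: B3/C4 m2 -> A3/A3 P1 similar
  R3 @ bar2.0: B3 above A3
  R4 @ bar2.0: A2/B3 M2 untreated
  R3 @ bar2.1: B3 above A3
  R3 @ bar2.2: B3 above A3
  R3 @ bar2.3: B3 above A3
  R4 @ bar3.0: C3/B3 M7 untreated
  R2 @ bar4.0: C3/G3 P5 -> E3/E4 P8 similar
  R3 @ bar4.0: E4 above D4
  R4 @ bar4.0: E3/F3 m2 untreated
  R4 @ bar4.0: E3/D4 m7 untreated
  R3 @ bar4.1: E4 above D4
  R3 @ bar4.2: E4 above D4
  R3 @ bar4.3: E4 above D4
  R8 @ bar5.0: penult P8 not 3rd/6th
  R8 @ bar5.0: penult P8 not 3rd/6th
  R1 @ bar6.0: E4/E4 P1 -> F4/F4 P1 similar
  R6 @ bar6.3: closes on m3
  R6 @ bar6.3: closes on m3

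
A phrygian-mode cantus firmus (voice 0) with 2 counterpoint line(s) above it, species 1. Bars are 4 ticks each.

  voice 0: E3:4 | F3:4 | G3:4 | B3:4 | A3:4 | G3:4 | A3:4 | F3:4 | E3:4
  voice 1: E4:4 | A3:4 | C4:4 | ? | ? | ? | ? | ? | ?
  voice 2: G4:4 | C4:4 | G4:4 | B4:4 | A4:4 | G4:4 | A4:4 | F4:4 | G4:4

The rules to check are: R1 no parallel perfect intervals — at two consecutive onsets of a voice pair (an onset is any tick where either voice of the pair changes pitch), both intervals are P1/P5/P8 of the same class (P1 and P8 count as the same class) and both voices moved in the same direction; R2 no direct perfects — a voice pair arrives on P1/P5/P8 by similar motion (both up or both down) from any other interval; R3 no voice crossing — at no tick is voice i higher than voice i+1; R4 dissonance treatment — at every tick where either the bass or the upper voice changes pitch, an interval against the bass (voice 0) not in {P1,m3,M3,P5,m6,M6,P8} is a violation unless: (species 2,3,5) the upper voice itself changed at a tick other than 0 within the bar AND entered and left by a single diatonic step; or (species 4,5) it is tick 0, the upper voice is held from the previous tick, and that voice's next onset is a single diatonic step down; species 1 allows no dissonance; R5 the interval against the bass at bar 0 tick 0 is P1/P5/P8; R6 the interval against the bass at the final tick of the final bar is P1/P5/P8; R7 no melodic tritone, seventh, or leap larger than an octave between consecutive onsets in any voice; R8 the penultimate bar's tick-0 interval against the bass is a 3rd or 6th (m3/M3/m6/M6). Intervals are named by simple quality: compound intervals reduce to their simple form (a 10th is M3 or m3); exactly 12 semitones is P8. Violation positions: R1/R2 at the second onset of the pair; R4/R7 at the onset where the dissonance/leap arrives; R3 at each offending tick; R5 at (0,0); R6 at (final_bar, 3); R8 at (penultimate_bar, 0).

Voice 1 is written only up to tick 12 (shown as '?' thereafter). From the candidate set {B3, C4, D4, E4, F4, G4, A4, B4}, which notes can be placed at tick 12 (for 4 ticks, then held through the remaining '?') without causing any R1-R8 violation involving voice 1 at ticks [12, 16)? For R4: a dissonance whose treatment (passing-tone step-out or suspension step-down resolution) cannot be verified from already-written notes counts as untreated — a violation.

B3: legal
C4: violates R4
D4: legal
E4: violates R1,R4
F4: violates R4
G4: legal
A4: violates R4
B4: violates R2,R7

{B3, D4, G4}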